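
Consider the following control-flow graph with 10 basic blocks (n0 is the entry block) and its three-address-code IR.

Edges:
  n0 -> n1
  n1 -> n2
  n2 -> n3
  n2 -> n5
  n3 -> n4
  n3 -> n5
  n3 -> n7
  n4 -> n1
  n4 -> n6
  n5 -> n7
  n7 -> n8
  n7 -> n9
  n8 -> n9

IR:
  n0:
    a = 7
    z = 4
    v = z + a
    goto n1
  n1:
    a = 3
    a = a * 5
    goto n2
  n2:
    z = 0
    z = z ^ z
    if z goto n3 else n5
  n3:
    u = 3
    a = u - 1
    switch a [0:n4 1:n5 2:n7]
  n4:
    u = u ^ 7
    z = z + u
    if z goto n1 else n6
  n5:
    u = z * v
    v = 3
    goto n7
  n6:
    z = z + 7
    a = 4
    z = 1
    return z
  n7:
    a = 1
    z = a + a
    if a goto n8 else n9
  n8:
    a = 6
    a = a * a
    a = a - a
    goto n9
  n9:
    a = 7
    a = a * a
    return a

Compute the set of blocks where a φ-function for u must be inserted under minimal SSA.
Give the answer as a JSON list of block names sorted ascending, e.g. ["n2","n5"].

idom tree: n1←n0 n2←n1 n3←n2 n4←n3 n5←n2 n6←n4 n7←n2 n8←n7 n9←n7
Dom at joins:
  n1: preds {n0,n4}: {n0} ∩ {n0,n1,n2,n3,n4} = {n0}; idom=n0
  n5: preds {n2,n3}: {n0,n1,n2} ∩ {n0,n1,n2,n3} = {n0,n1,n2}; idom=n2
  n7: preds {n3,n5}: {n0,n1,n2,n3} ∩ {n0,n1,n2,n5} = {n0,n1,n2}; idom=n2
  n9: preds {n7,n8}: {n0,n1,n2,n7} ∩ {n0,n1,n2,n7,n8} = {n0,n1,n2,n7}; idom=n7

DF derivation:
  n1←n0: walk · to n0
  n1←n4: walk n4→n3→n2→n1 to n0
  n5←n2: walk · to n2
  n5←n3: walk n3 to n2
  n7←n3: walk n3 to n2
  n7←n5: walk n5 to n2
  n9←n7: walk · to n7
  n9←n8: walk n8 to n7
  DF(n0)=∅
  DF(n1)={n1}
  DF(n2)={n1}
  DF(n3)={n1,n5,n7}
  DF(n4)={n1}
  DF(n5)={n7}
  DF(n6)=∅
  DF(n7)=∅
  DF(n8)={n9}
  DF(n9)=∅

φ for u: defs {n3,n4,n5}
  DF⁺ = {n1,n5,n7}

Answer: ["n1", "n5", "n7"]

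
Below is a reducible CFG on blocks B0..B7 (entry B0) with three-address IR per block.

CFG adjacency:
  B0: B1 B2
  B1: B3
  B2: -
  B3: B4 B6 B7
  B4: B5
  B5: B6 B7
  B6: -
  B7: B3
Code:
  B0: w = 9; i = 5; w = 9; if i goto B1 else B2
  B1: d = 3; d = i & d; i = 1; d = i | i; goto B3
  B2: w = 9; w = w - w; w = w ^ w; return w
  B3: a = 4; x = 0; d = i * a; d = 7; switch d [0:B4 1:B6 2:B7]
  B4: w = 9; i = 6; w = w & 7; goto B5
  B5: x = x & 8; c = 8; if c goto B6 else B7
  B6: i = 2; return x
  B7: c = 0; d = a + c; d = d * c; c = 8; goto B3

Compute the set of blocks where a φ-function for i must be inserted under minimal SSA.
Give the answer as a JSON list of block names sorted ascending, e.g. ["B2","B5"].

Answer: ["B3", "B6", "B7"]

Analysis:
idom tree: B1←B0 B2←B0 B3←B1 B4←B3 B5←B4 B6←B3 B7←B3
Join-block Dom:
  B3: preds {B1,B7}: {B0,B1} ∩ {B0,B1,B3,B7} = {B0,B1}; idom=B1
  B6: preds {B3,B5}: {B0,B1,B3} ∩ {B0,B1,B3,B4,B5} = {B0,B1,B3}; idom=B3
  B7: preds {B3,B5}: {B0,B1,B3} ∩ {B0,B1,B3,B4,B5} = {B0,B1,B3}; idom=B3

DF derivation:
  join B3 pred B1: · stop@B1
  join B3 pred B7: B7→B3 stop@B1
  join B6 pred B3: · stop@B3
  join B6 pred B5: B5→B4 stop@B3
  join B7 pred B3: · stop@B3
  join B7 pred B5: B5→B4 stop@B3
  B0: DF=∅
  B1: DF=∅
  B2: DF=∅
  B3: DF={B3}
  B4: DF={B6,B7}
  B5: DF={B6,B7}
  B6: DF=∅
  B7: DF={B3}

φ for i: defs {B0,B1,B4,B6}
  DF⁺ = {B3,B6,B7}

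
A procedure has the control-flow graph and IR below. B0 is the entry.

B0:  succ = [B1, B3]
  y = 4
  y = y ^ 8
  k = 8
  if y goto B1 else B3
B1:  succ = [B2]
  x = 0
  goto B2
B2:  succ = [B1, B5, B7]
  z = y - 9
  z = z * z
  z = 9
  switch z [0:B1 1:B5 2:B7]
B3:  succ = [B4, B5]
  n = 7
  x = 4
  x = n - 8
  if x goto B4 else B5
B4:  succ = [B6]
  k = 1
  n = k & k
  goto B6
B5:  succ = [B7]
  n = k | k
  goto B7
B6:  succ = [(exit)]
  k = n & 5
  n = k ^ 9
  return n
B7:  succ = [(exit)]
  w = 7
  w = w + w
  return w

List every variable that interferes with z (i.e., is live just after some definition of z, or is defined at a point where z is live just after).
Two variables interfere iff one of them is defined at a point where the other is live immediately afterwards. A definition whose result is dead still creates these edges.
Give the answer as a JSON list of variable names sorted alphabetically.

Block summaries:
  B0: def={k,y} ue=∅
  B1: def={x} ue=∅
  B2: def={z} ue={y}
  B3: def={n,x} ue=∅
  B4: def={k,n} ue=∅
  B5: def={n} ue={k}
  B6: def={k,n} ue={n}
  B7: def={w} ue=∅

Backward fixpoint:
  B0: in=∅ out={k,y}
  B1: in={k,y} out={k,y}
  B2: in={k,y} out={k,y}
  B3: in={k} out={k}
  B4: in=∅ out={n}
  B5: in={k} out=∅
  B6: in={n} out=∅
  B7: in=∅ out=∅

Conflict graph:
  k — {n,x,y,z}
  n — {k,x}
  w — ∅
  x — {k,n,y}
  y — {k,x,z}
  z — {k,y}

N(z) = ["k", "y"]

Answer: ["k", "y"]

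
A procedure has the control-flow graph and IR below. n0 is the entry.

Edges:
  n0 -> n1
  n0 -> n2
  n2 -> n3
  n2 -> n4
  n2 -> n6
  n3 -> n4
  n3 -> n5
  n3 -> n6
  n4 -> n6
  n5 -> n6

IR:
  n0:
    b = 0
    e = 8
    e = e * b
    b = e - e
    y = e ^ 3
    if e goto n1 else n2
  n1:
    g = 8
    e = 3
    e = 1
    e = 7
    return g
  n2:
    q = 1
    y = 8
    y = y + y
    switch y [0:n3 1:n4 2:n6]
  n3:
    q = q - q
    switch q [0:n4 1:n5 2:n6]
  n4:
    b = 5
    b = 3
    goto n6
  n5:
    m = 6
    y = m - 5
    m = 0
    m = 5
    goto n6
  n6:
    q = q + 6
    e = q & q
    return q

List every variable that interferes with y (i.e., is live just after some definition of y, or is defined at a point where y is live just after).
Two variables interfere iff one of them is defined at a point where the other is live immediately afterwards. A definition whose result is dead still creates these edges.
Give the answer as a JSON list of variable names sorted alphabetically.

Answer: ["e", "q"]

Derivation:
Per-block:
  n0: def={b,e,y} ue=∅
  n1: def={e,g} ue=∅
  n2: def={q,y} ue=∅
  n3: def={q} ue={q}
  n4: def={b} ue=∅
  n5: def={m,y} ue=∅
  n6: def={e,q} ue={q}

Liveness:
  n0: in=∅ out=∅
  n1: in=∅ out=∅
  n2: in=∅ out={q}
  n3: in={q} out={q}
  n4: in={q} out={q}
  n5: in={q} out={q}
  n6: in={q} out=∅

Interfere edges:
  b↔{e,q}
  e↔{b,g,q,y}
  g↔{e}
  m↔{q}
  q↔{b,e,m,y}
  y↔{e,q}

N(y) = ["e", "q"]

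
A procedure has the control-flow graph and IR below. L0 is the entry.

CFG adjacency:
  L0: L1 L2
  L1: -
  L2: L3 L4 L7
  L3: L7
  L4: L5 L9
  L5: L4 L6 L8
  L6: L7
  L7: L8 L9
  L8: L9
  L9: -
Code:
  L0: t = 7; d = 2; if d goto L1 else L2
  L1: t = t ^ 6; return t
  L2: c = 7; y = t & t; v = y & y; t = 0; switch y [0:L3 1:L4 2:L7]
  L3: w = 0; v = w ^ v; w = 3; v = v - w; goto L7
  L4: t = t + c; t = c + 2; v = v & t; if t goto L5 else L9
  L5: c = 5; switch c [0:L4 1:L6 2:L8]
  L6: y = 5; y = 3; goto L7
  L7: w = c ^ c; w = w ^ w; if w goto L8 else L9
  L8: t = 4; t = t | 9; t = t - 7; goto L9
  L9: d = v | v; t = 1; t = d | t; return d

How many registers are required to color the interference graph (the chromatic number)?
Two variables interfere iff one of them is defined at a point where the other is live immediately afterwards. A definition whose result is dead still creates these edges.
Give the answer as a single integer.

Answer: 4

Derivation:
Per-block:
  L0: {d,t} / ∅
  L1: {t} / {t}
  L2: {c,t,v,y} / {t}
  L3: {v,w} / {v}
  L4: {t,v} / {c,t,v}
  L5: {c} / ∅
  L6: {y} / ∅
  L7: {w} / {c}
  L8: {t} / ∅
  L9: {d,t} / {v}

Liveness:
  live L0: ∅→{t}
  live L1: {t}→∅
  live L2: {t}→{c,t,v}
  live L3: {c,v}→{c,v}
  live L4: {c,t,v}→{t,v}
  live L5: {t,v}→{c,t,v}
  live L6: {c,v}→{c,v}
  live L7: {c,v}→{v}
  live L8: {v}→{v}
  live L9: {v}→∅

Interference:
  c: {t,v,w,y}
  d: {t}
  t: {c,d,v,y}
  v: {c,t,w,y}
  w: {c,v}
  y: {c,t,v}

Colouring:
  {c,t,v,y} pairwise interfere (4-clique) ⇒ χ ≥ 4
  4-colouring: R0={c,d}  R1={t,w}  R2={v}  R3={y}
  χ = 4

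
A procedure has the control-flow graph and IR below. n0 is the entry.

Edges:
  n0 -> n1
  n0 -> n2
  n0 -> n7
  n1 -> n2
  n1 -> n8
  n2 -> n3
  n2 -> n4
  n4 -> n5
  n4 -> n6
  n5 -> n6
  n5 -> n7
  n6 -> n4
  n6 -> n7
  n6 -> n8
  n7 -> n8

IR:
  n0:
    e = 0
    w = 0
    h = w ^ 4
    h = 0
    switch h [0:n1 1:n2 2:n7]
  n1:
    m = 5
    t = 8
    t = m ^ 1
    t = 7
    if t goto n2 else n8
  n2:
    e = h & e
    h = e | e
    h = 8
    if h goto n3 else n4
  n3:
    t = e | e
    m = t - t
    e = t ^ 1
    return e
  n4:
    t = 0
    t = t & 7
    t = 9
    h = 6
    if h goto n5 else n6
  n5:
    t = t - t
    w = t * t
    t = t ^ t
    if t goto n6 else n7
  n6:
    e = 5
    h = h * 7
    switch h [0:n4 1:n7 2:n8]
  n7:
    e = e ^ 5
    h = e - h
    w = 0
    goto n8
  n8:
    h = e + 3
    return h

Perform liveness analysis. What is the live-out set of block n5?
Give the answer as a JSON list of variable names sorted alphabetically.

Answer: ["e", "h"]

Working:
Per-block:
  n0: {e,h,w} / ∅
  n1: {m,t} / ∅
  n2: {e,h} / {e,h}
  n3: {e,m,t} / {e}
  n4: {h,t} / ∅
  n5: {t,w} / {t}
  n6: {e,h} / {h}
  n7: {e,h,w} / {e,h}
  n8: {h} / {e}

Liveness:
  live n0: ∅→{e,h}
  live n1: {e,h}→{e,h}
  live n2: {e,h}→{e}
  live n3: {e}→∅
  live n4: {e}→{e,h,t}
  live n5: {e,h,t}→{e,h}
  live n6: {h}→{e,h}
  live n7: {e,h}→{e}
  live n8: {e}→∅

live-out(n5) = ["e", "h"]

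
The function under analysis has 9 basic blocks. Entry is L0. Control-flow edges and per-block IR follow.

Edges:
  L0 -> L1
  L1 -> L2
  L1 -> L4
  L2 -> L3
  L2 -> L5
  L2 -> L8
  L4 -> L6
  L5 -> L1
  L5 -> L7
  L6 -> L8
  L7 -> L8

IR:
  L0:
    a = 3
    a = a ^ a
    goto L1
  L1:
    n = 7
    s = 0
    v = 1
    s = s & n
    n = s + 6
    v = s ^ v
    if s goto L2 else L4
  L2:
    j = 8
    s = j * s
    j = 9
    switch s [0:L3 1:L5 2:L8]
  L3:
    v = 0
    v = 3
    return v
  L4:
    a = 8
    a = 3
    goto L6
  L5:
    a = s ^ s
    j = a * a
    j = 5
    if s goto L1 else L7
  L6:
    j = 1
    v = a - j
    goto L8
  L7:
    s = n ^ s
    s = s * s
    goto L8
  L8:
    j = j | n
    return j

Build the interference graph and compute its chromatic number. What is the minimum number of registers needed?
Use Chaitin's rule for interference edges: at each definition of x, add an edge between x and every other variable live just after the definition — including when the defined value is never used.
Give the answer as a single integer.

Answer: 4

Working:
def/use:
  L0 def {a} use ∅
  L1 def {n,s,v} use ∅
  L2 def {j,s} use {s}
  L3 def {v} use ∅
  L4 def {a} use ∅
  L5 def {a,j} use {s}
  L6 def {j,v} use {a}
  L7 def {s} use {n,s}
  L8 def {j} use {j,n}

Liveness:
  L0: in=∅ out=∅
  L1: in=∅ out={n,s}
  L2: in={n,s} out={j,n,s}
  L3: in=∅ out=∅
  L4: in={n} out={a,n}
  L5: in={n,s} out={j,n,s}
  L6: in={a,n} out={j,n}
  L7: in={j,n,s} out={j,n}
  L8: in={j,n} out=∅

Interference:
  a↔{j,n,s}
  j↔{a,n,s,v}
  n↔{a,j,s,v}
  s↔{a,j,n,v}
  v↔{j,n,s}

Colouring:
  clique {a,j,n,s} ⇒ need ≥ 4
  4-colouring: c0={j}  c1={n}  c2={s}  c3={a,v}
  χ = 4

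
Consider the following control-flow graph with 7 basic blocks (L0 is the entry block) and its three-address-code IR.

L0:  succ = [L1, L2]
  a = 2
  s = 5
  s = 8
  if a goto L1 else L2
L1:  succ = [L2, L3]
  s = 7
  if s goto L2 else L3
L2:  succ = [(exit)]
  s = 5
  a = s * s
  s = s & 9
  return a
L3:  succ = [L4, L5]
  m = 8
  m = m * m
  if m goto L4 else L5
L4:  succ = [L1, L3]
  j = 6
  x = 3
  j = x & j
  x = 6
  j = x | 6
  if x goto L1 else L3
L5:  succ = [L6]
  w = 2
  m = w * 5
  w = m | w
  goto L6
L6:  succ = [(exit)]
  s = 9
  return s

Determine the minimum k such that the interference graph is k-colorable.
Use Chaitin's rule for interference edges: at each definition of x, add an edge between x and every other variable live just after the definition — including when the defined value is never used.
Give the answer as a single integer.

Per-block:
  L0: {a,s} / ∅
  L1: {s} / ∅
  L2: {a,s} / ∅
  L3: {m} / ∅
  L4: {j,x} / ∅
  L5: {m,w} / ∅
  L6: {s} / ∅

Live sets:
  L0 li=∅ lo=∅
  L1 li=∅ lo=∅
  L2 li=∅ lo=∅
  L3 li=∅ lo=∅
  L4 li=∅ lo=∅
  L5 li=∅ lo=∅
  L6 li=∅ lo=∅

Conflict graph:
  a: {s}
  j: {x}
  m: {w}
  s: {a}
  w: {m}
  x: {j}

Registers:
  {a,s} pairwise interfere (2-clique) ⇒ χ ≥ 2
  2-colouring: r0={a,j,m}  r1={s,w,x}
  χ = 2

Answer: 2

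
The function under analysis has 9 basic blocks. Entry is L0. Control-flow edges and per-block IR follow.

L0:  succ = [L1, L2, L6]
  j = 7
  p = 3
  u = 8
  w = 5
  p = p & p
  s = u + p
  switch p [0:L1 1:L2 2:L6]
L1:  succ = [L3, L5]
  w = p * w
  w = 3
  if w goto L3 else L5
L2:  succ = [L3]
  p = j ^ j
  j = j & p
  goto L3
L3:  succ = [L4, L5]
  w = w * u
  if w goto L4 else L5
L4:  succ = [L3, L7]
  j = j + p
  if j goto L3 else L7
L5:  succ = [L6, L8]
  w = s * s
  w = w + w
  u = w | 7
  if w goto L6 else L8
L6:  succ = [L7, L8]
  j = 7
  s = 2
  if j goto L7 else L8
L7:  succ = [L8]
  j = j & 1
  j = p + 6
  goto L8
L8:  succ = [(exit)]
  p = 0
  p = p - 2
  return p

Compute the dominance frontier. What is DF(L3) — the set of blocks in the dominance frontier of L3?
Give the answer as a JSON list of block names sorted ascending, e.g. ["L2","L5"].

Answer: ["L3", "L5", "L7"]

Analysis:
idom tree: L1←L0 L2←L0 L3←L0 L4←L3 L5←L0 L6←L0 L7←L0 L8←L0
Dom∩ at merges:
  L3: preds {L1,L2,L4}: {L0,L1} ∩ {L0,L2} ∩ {L0,L3,L4} = {L0}; idom=L0
  L5: preds {L1,L3}: {L0,L1} ∩ {L0,L3} = {L0}; idom=L0
  L6: preds {L0,L5}: {L0} ∩ {L0,L5} = {L0}; idom=L0
  L7: preds {L4,L6}: {L0,L3,L4} ∩ {L0,L6} = {L0}; idom=L0
  L8: preds {L5,L6,L7}: {L0,L5} ∩ {L0,L6} ∩ {L0,L7} = {L0}; idom=L0

DF derivation:
  join L3 pred L1: L1 stop@L0
  join L3 pred L2: L2 stop@L0
  join L3 pred L4: L4→L3 stop@L0
  join L5 pred L1: L1 stop@L0
  join L5 pred L3: L3 stop@L0
  join L6 pred L0: · stop@L0
  join L6 pred L5: L5 stop@L0
  join L7 pred L4: L4→L3 stop@L0
  join L7 pred L6: L6 stop@L0
  join L8 pred L5: L5 stop@L0
  join L8 pred L6: L6 stop@L0
  join L8 pred L7: L7 stop@L0
  L0: DF=∅
  L1: DF={L3,L5}
  L2: DF={L3}
  L3: DF={L3,L5,L7}
  L4: DF={L3,L7}
  L5: DF={L6,L8}
  L6: DF={L7,L8}
  L7: DF={L8}
  L8: DF=∅

DF(L3) = ["L3", "L5", "L7"]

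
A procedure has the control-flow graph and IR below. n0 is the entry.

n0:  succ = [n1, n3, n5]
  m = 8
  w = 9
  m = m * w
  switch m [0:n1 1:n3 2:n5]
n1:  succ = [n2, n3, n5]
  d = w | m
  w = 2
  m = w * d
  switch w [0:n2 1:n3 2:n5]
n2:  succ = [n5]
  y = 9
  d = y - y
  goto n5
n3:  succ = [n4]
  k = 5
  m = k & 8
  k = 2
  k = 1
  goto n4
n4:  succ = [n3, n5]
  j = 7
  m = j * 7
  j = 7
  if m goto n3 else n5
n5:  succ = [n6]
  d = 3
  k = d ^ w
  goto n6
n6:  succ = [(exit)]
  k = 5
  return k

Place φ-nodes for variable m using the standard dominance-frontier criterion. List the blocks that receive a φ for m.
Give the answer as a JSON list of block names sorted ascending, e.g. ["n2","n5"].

idom tree: n1←n0 n2←n1 n3←n0 n4←n3 n5←n0 n6←n5
Dom∩ at merges:
  n3: preds {n0,n1,n4}: {n0} ∩ {n0,n1} ∩ {n0,n3,n4} = {n0}; idom=n0
  n5: preds {n0,n1,n2,n4}: {n0} ∩ {n0,n1} ∩ {n0,n1,n2} ∩ {n0,n3,n4} = {n0}; idom=n0

DF walk-up:
  n3←n0: walk · to n0
  n3←n1: walk n1 to n0
  n3←n4: walk n4→n3 to n0
  n5←n0: walk · to n0
  n5←n1: walk n1 to n0
  n5←n2: walk n2→n1 to n0
  n5←n4: walk n4→n3 to n0
  n0 → ∅
  n1 → {n3,n5}
  n2 → {n5}
  n3 → {n3,n5}
  n4 → {n3,n5}
  n5 → ∅
  n6 → ∅

φ for m: defs {n0,n1,n3,n4}
  DF⁺ = {n3,n5}

Answer: ["n3", "n5"]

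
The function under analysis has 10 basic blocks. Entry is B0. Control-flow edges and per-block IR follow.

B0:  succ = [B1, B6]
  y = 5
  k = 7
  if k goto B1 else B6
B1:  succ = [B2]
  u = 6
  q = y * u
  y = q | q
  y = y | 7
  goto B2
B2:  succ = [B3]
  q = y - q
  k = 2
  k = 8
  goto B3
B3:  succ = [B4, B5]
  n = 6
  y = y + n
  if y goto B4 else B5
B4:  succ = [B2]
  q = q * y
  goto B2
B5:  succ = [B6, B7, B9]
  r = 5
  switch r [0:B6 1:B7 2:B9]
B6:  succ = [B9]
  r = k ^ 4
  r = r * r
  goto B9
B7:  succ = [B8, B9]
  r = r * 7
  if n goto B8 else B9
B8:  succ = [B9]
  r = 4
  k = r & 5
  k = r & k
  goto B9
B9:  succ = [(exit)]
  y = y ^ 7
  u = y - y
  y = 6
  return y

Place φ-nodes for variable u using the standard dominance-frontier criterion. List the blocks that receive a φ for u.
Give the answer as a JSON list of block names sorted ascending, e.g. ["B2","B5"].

idom tree: B1←B0 B2←B1 B3←B2 B4←B3 B5←B3 B6←B0 B7←B5 B8←B7 B9←B0
Dom at joins:
  B2: preds {B1,B4}: {B0,B1} ∩ {B0,B1,B2,B3,B4} = {B0,B1}; idom=B1
  B6: preds {B0,B5}: {B0} ∩ {B0,B1,B2,B3,B5} = {B0}; idom=B0
  B9: preds {B5,B6,B7,B8}: {B0,B1,B2,B3,B5} ∩ {B0,B6} ∩ {B0,B1,B2,B3,B5,B7} ∩ {B0,B1,B2,B3,B5,B7,B8} = {B0}; idom=B0

Frontier:
  B2←B1: walk · to B1
  B2←B4: walk B4→B3→B2 to B1
  B6←B0: walk · to B0
  B6←B5: walk B5→B3→B2→B1 to B0
  B9←B5: walk B5→B3→B2→B1 to B0
  B9←B6: walk B6 to B0
  B9←B7: walk B7→B5→B3→B2→B1 to B0
  B9←B8: walk B8→B7→B5→B3→B2→B1 to B0
  DF(B0)=∅
  DF(B1)={B6,B9}
  DF(B2)={B2,B6,B9}
  DF(B3)={B2,B6,B9}
  DF(B4)={B2}
  DF(B5)={B6,B9}
  DF(B6)={B9}
  DF(B7)={B9}
  DF(B8)={B9}
  DF(B9)=∅

φ for u: defs {B1,B9}
  DF⁺ = {B6,B9}

Answer: ["B6", "B9"]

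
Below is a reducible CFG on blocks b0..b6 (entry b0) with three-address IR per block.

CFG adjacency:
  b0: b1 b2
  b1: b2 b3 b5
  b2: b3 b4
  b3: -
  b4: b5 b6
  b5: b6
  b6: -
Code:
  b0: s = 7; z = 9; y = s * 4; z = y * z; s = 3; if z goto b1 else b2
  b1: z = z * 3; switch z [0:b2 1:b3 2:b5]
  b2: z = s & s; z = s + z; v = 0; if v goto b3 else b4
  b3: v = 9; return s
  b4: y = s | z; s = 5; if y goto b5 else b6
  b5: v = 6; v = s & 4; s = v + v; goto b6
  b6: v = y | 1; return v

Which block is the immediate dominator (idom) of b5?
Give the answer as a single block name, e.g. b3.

Answer: b0

Derivation:
idom tree: b1←b0 b2←b0 b3←b0 b4←b2 b5←b0 b6←b0
Dom at joins:
  b2: preds {b0,b1}: {b0} ∩ {b0,b1} = {b0}; idom=b0
  b3: preds {b1,b2}: {b0,b1} ∩ {b0,b2} = {b0}; idom=b0
  b5: preds {b1,b4}: {b0,b1} ∩ {b0,b2,b4} = {b0}; idom=b0
  b6: preds {b4,b5}: {b0,b2,b4} ∩ {b0,b5} = {b0}; idom=b0

idom(b5) = b0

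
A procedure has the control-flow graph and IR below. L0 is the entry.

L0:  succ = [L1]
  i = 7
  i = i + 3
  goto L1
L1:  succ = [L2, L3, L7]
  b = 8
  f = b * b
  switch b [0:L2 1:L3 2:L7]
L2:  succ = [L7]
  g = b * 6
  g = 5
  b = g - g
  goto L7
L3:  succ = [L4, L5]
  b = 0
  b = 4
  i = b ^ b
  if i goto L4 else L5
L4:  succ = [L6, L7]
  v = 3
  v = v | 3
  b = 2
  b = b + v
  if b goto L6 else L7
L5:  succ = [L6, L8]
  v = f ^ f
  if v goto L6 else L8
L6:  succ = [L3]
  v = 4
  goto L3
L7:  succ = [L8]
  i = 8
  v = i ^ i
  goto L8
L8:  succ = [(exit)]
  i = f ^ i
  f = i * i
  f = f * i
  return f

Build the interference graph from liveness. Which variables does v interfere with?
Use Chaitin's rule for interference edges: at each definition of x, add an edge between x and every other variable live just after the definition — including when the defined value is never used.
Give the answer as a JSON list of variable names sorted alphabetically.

Answer: ["b", "f", "i"]

Analysis:
def/use:
  L0: def={i} ue=∅
  L1: def={b,f} ue=∅
  L2: def={b,g} ue={b}
  L3: def={b,i} ue=∅
  L4: def={b,v} ue=∅
  L5: def={v} ue={f}
  L6: def={v} ue=∅
  L7: def={i,v} ue=∅
  L8: def={f,i} ue={f,i}

Liveness:
  live L0: ∅→∅
  live L1: ∅→{b,f}
  live L2: {b,f}→{f}
  live L3: {f}→{f,i}
  live L4: {f}→{f}
  live L5: {f,i}→{f,i}
  live L6: {f}→{f}
  live L7: {f}→{f,i}
  live L8: {f,i}→∅

Interfere edges:
  b: {f,v}
  f: {b,g,i,v}
  g: {f}
  i: {f,v}
  v: {b,f,i}

N(v) = ["b", "f", "i"]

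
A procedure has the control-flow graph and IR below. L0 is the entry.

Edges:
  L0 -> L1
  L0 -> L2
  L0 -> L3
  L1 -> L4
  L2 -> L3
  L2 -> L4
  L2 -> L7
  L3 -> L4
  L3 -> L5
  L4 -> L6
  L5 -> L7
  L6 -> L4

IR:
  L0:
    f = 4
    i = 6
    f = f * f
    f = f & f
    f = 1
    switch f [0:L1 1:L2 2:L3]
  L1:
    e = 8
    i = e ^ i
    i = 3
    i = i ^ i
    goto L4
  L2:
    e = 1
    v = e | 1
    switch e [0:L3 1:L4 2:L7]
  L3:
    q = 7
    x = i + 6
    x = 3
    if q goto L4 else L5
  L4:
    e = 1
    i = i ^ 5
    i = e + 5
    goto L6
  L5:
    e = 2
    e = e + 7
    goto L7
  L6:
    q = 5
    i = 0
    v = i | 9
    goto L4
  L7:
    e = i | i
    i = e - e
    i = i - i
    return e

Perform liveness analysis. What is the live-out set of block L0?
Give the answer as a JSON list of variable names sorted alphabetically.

def/use:
  L0: {f,i} / ∅
  L1: {e,i} / {i}
  L2: {e,v} / ∅
  L3: {q,x} / {i}
  L4: {e,i} / {i}
  L5: {e} / ∅
  L6: {i,q,v} / ∅
  L7: {e,i} / {i}

Liveness:
  L0 li=∅ lo={i}
  L1 li={i} lo={i}
  L2 li={i} lo={i}
  L3 li={i} lo={i}
  L4 li={i} lo=∅
  L5 li={i} lo={i}
  L6 li=∅ lo={i}
  L7 li={i} lo=∅

live-out(L0) = ["i"]

Answer: ["i"]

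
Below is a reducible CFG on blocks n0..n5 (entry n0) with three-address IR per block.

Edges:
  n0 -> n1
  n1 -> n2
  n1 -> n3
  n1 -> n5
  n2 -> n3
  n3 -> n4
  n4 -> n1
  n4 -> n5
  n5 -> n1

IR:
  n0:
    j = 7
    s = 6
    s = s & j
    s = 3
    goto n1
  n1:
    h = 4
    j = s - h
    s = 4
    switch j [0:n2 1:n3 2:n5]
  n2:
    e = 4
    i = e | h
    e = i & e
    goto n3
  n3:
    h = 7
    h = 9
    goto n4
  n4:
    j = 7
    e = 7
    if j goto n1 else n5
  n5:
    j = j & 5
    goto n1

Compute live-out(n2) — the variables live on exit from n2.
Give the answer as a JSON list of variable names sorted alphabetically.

def/use:
  n0: def={j,s} ue=∅
  n1: def={h,j,s} ue={s}
  n2: def={e,i} ue={h}
  n3: def={h} ue=∅
  n4: def={e,j} ue=∅
  n5: def={j} ue={j}

Liveness:
  n0: in=∅ out={s}
  n1: in={s} out={h,j,s}
  n2: in={h,s} out={s}
  n3: in={s} out={s}
  n4: in={s} out={j,s}
  n5: in={j,s} out={s}

live-out(n2) = ["s"]

Answer: ["s"]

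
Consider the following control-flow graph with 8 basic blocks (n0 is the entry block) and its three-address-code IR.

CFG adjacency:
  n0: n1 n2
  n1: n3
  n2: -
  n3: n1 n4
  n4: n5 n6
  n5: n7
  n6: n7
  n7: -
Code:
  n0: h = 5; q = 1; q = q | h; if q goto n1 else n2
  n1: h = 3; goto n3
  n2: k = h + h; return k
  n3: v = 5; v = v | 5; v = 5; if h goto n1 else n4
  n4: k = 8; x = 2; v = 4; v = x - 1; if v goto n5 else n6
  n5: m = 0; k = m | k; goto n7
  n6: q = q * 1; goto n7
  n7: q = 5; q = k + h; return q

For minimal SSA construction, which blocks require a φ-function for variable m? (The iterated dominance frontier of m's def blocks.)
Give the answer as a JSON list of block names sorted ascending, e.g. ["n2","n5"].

Answer: ["n7"]

Derivation:
idom tree: n1←n0 n2←n0 n3←n1 n4←n3 n5←n4 n6←n4 n7←n4
Dom at joins:
  n1: preds {n0,n3}: {n0} ∩ {n0,n1,n3} = {n0}; idom=n0
  n7: preds {n5,n6}: {n0,n1,n3,n4,n5} ∩ {n0,n1,n3,n4,n6} = {n0,n1,n3,n4}; idom=n4

DF walk-up:
  n1←n0: walk · to n0
  n1←n3: walk n3→n1 to n0
  n7←n5: walk n5 to n4
  n7←n6: walk n6 to n4
  n0 → ∅
  n1 → {n1}
  n2 → ∅
  n3 → {n1}
  n4 → ∅
  n5 → {n7}
  n6 → {n7}
  n7 → ∅

φ for m: defs {n5}
  DF⁺ = {n7}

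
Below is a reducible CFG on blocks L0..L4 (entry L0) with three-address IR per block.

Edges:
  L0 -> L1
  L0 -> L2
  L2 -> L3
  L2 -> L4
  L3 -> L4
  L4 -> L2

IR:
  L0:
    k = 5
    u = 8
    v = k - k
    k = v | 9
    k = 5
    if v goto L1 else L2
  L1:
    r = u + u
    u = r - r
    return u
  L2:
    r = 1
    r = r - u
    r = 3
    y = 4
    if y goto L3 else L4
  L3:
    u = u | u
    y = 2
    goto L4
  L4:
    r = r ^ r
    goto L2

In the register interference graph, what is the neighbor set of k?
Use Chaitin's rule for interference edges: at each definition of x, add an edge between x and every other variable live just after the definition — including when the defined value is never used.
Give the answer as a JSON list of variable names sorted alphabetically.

Block summaries:
  L0: def={k,u,v} ue=∅
  L1: def={r,u} ue={u}
  L2: def={r,y} ue={u}
  L3: def={u,y} ue={u}
  L4: def={r} ue={r}

Liveness:
  L0 li=∅ lo={u}
  L1 li={u} lo=∅
  L2 li={u} lo={r,u}
  L3 li={r,u} lo={r,u}
  L4 li={r,u} lo={u}

Interference:
  k↔{u,v}
  r↔{u,y}
  u↔{k,r,v,y}
  v↔{k,u}
  y↔{r,u}

N(k) = ["u", "v"]

Answer: ["u", "v"]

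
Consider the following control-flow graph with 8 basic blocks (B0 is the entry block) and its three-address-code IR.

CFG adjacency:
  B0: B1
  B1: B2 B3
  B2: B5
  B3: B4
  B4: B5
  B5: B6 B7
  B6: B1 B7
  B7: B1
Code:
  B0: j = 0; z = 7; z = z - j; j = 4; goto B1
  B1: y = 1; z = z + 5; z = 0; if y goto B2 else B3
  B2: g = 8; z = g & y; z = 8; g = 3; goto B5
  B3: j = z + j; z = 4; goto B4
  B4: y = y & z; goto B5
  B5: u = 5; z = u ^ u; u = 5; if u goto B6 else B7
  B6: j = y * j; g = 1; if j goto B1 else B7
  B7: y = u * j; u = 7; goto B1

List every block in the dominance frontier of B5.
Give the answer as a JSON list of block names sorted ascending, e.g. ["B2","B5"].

idom tree: B1←B0 B2←B1 B3←B1 B4←B3 B5←B1 B6←B5 B7←B5
Dom at joins:
  B1: preds {B0,B6,B7}: {B0} ∩ {B0,B1,B5,B6} ∩ {B0,B1,B5,B7} = {B0}; idom=B0
  B5: preds {B2,B4}: {B0,B1,B2} ∩ {B0,B1,B3,B4} = {B0,B1}; idom=B1
  B7: preds {B5,B6}: {B0,B1,B5} ∩ {B0,B1,B5,B6} = {B0,B1,B5}; idom=B5

Frontier:
  join B1 pred B0: · stop@B0
  join B1 pred B6: B6→B5→B1 stop@B0
  join B1 pred B7: B7→B5→B1 stop@B0
  join B5 pred B2: B2 stop@B1
  join B5 pred B4: B4→B3 stop@B1
  join B7 pred B5: · stop@B5
  join B7 pred B6: B6 stop@B5
  B0 → ∅
  B1 → {B1}
  B2 → {B5}
  B3 → {B5}
  B4 → {B5}
  B5 → {B1}
  B6 → {B1,B7}
  B7 → {B1}

DF(B5) = ["B1"]

Answer: ["B1"]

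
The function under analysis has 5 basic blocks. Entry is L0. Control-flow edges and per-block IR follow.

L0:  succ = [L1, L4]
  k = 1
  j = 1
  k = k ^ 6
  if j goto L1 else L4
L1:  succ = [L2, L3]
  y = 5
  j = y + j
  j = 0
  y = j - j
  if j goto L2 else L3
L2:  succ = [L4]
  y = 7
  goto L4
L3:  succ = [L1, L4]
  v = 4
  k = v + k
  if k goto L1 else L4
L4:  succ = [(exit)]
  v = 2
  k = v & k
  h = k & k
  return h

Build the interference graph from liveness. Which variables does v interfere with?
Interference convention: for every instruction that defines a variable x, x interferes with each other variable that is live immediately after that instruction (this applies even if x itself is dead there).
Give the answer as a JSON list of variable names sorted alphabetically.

Answer: ["j", "k"]

Derivation:
def/use:
  L0: {j,k} / ∅
  L1: {j,y} / {j}
  L2: {y} / ∅
  L3: {k,v} / {k}
  L4: {h,k,v} / {k}

Live sets:
  L0 li=∅ lo={j,k}
  L1 li={j,k} lo={j,k}
  L2 li={k} lo={k}
  L3 li={j,k} lo={j,k}
  L4 li={k} lo=∅

Interfere edges:
  h — ∅
  j — {k,v,y}
  k — {j,v,y}
  v — {j,k}
  y — {j,k}

N(v) = ["j", "k"]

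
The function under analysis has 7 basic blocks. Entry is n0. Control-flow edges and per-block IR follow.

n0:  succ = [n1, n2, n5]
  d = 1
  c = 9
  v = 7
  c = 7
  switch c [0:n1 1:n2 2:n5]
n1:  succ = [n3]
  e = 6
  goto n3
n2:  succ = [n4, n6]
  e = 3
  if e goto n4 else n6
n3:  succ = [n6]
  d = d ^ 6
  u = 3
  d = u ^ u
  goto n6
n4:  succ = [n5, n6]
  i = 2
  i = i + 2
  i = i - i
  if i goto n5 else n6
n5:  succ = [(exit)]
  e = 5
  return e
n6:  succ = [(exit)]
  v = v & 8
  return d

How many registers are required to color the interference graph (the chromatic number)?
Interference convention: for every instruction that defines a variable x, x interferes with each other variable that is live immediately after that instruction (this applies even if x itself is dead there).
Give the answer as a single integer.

def/use:
  n0 def {c,d,v} use ∅
  n1 def {e} use ∅
  n2 def {e} use ∅
  n3 def {d,u} use {d}
  n4 def {i} use ∅
  n5 def {e} use ∅
  n6 def {v} use {d,v}

Backward fixpoint:
  live n0: ∅→{d,v}
  live n1: {d,v}→{d,v}
  live n2: {d,v}→{d,v}
  live n3: {d,v}→{d,v}
  live n4: {d,v}→{d,v}
  live n5: ∅→∅
  live n6: {d,v}→∅

Interfere edges:
  c — {d,v}
  d — {c,e,i,v}
  e — {d,v}
  i — {d,v}
  u — {v}
  v — {c,d,e,i,u}

Chromatic number:
  clique {c,d,v} ⇒ need ≥ 3
  assign c→c2 d→c1 e→c2 i→c2 u→c1 v→c0 — no edge inside a register ⇒ χ ≤ 3
  χ = 3

Answer: 3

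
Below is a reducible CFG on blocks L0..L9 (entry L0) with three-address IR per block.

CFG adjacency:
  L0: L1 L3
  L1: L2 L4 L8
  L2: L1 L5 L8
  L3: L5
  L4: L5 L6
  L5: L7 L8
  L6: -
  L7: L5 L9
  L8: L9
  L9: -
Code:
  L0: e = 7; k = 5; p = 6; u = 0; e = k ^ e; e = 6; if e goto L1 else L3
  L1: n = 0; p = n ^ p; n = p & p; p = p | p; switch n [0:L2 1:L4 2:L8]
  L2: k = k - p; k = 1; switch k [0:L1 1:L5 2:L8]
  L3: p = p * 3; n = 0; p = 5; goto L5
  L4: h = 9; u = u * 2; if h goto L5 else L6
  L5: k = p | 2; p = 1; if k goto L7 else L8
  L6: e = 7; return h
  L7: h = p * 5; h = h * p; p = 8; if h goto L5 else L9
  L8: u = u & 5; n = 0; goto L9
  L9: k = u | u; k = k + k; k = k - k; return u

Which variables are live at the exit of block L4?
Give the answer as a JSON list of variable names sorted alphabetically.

Answer: ["h", "p", "u"]

Derivation:
def/use:
  L0: def={e,k,p,u} ue=∅
  L1: def={n,p} ue={p}
  L2: def={k} ue={k,p}
  L3: def={n,p} ue={p}
  L4: def={h,u} ue={u}
  L5: def={k,p} ue={p}
  L6: def={e} ue={h}
  L7: def={h,p} ue={p}
  L8: def={n,u} ue={u}
  L9: def={k} ue={u}

Liveness:
  L0: in=∅ out={k,p,u}
  L1: in={k,p,u} out={k,p,u}
  L2: in={k,p,u} out={k,p,u}
  L3: in={p,u} out={p,u}
  L4: in={p,u} out={h,p,u}
  L5: in={p,u} out={p,u}
  L6: in={h} out=∅
  L7: in={p,u} out={p,u}
  L8: in={u} out={u}
  L9: in={u} out=∅

live-out(L4) = ["h", "p", "u"]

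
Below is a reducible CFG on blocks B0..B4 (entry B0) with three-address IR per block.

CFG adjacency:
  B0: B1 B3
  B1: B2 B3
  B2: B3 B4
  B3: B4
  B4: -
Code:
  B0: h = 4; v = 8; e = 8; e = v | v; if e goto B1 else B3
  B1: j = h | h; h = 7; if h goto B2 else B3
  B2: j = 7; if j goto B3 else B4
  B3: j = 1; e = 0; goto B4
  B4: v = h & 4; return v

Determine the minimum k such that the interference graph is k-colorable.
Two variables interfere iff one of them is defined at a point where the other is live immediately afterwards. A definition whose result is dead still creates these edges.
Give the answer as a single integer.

def/use:
  B0: def={e,h,v} ue=∅
  B1: def={h,j} ue={h}
  B2: def={j} ue=∅
  B3: def={e,j} ue=∅
  B4: def={v} ue={h}

Backward fixpoint:
  live B0: ∅→{h}
  live B1: {h}→{h}
  live B2: {h}→{h}
  live B3: {h}→{h}
  live B4: {h}→∅

Conflict graph:
  e↔{h,v}
  h↔{e,j,v}
  j↔{h}
  v↔{e,h}

Chromatic number:
  {e,h,v} pairwise interfere (3-clique) ⇒ χ ≥ 3
  3-colouring: r0={h}  r1={e,j}  r2={v}
  χ = 3

Answer: 3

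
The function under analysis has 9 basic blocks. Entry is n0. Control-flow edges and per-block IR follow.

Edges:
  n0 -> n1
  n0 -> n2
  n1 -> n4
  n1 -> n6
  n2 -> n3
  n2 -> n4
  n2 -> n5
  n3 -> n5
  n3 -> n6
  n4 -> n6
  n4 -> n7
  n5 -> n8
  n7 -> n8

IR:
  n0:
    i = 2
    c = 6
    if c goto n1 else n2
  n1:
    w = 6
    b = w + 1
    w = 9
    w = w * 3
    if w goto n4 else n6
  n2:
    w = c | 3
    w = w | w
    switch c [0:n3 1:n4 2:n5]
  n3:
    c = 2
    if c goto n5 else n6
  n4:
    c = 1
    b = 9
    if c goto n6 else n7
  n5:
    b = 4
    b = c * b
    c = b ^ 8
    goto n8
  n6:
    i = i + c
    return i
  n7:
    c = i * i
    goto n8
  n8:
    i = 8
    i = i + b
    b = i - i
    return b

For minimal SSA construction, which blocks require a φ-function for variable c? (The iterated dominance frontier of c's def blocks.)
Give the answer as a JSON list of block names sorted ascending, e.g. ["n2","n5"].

idom tree: n1←n0 n2←n0 n3←n2 n4←n0 n5←n2 n6←n0 n7←n4 n8←n0
Dom at joins:
  n4: preds {n1,n2}: {n0,n1} ∩ {n0,n2} = {n0}; idom=n0
  n5: preds {n2,n3}: {n0,n2} ∩ {n0,n2,n3} = {n0,n2}; idom=n2
  n6: preds {n1,n3,n4}: {n0,n1} ∩ {n0,n2,n3} ∩ {n0,n4} = {n0}; idom=n0
  n8: preds {n5,n7}: {n0,n2,n5} ∩ {n0,n4,n7} = {n0}; idom=n0

DF derivation:
  n4←n1: walk n1 to n0
  n4←n2: walk n2 to n0
  n5←n2: walk · to n2
  n5←n3: walk n3 to n2
  n6←n1: walk n1 to n0
  n6←n3: walk n3→n2 to n0
  n6←n4: walk n4 to n0
  n8←n5: walk n5→n2 to n0
  n8←n7: walk n7→n4 to n0
  n0 → ∅
  n1 → {n4,n6}
  n2 → {n4,n6,n8}
  n3 → {n5,n6}
  n4 → {n6,n8}
  n5 → {n8}
  n6 → ∅
  n7 → {n8}
  n8 → ∅

φ for c: defs {n0,n3,n4,n5,n7}
  DF⁺ = {n5,n6,n8}

Answer: ["n5", "n6", "n8"]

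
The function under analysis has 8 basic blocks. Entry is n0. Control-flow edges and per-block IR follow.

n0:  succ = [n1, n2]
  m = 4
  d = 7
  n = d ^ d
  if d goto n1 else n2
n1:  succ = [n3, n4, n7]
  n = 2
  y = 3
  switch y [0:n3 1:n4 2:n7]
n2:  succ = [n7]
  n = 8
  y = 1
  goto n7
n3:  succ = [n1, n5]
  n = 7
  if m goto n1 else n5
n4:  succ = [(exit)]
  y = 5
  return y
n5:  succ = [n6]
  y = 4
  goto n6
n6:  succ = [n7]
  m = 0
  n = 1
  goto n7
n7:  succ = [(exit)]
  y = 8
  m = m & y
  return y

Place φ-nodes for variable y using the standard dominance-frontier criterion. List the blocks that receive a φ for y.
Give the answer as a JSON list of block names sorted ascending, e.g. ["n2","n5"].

Answer: ["n1", "n7"]

Working:
idom tree: n1←n0 n2←n0 n3←n1 n4←n1 n5←n3 n6←n5 n7←n0
Join-block Dom:
  n1: preds {n0,n3}: {n0} ∩ {n0,n1,n3} = {n0}; idom=n0
  n7: preds {n1,n2,n6}: {n0,n1} ∩ {n0,n2} ∩ {n0,n1,n3,n5,n6} = {n0}; idom=n0

Frontier:
  n1←n0: walk · to n0
  n1←n3: walk n3→n1 to n0
  n7←n1: walk n1 to n0
  n7←n2: walk n2 to n0
  n7←n6: walk n6→n5→n3→n1 to n0
  DF(n0)=∅
  DF(n1)={n1,n7}
  DF(n2)={n7}
  DF(n3)={n1,n7}
  DF(n4)=∅
  DF(n5)={n7}
  DF(n6)={n7}
  DF(n7)=∅

φ for y: defs {n1,n2,n4,n5,n7}
  DF⁺ = {n1,n7}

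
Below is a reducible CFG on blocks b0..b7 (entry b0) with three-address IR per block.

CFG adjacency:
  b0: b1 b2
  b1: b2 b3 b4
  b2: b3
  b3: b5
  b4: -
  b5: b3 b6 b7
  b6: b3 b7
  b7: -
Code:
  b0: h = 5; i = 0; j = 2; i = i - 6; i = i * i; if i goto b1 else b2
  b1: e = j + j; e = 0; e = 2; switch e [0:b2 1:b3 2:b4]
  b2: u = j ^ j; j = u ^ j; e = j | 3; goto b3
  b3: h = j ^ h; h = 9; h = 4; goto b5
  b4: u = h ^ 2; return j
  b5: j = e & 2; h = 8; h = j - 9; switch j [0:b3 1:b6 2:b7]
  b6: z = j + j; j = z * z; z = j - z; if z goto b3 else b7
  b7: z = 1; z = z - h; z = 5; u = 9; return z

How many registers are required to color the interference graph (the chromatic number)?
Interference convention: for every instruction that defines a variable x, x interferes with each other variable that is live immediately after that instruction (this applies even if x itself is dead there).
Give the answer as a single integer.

Per-block:
  b0: {h,i,j} / ∅
  b1: {e} / {j}
  b2: {e,j,u} / {j}
  b3: {h} / {h,j}
  b4: {u} / {h,j}
  b5: {h,j} / {e}
  b6: {j,z} / {j}
  b7: {u,z} / {h}

Liveness:
  b0: in=∅ out={h,j}
  b1: in={h,j} out={e,h,j}
  b2: in={h,j} out={e,h,j}
  b3: in={e,h,j} out={e}
  b4: in={h,j} out=∅
  b5: in={e} out={e,h,j}
  b6: in={e,h,j} out={e,h,j}
  b7: in={h} out=∅

Interfere edges:
  e — {h,j,z}
  h — {e,i,j,u,z}
  i — {h,j}
  j — {e,h,i,u,z}
  u — {h,j,z}
  z — {e,h,j,u}

Registers:
  {e,h,j,z} pairwise interfere (4-clique) ⇒ χ ≥ 4
  assign e→R3 h→R0 i→R2 j→R1 u→R3 z→R2 — no edge inside a register ⇒ χ ≤ 4
  χ = 4

Answer: 4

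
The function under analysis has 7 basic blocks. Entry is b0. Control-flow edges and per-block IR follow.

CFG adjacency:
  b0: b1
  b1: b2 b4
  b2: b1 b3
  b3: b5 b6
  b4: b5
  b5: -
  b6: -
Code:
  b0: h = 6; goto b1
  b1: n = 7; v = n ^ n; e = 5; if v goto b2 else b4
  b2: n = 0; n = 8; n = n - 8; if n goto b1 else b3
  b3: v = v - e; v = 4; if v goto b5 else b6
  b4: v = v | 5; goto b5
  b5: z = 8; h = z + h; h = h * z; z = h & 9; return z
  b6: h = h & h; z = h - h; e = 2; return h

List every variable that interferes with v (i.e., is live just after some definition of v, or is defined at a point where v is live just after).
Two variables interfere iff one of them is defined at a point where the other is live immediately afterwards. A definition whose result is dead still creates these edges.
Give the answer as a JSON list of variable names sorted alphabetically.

Answer: ["e", "h", "n"]

Working:
Per-block:
  b0: def={h} ue=∅
  b1: def={e,n,v} ue=∅
  b2: def={n} ue=∅
  b3: def={v} ue={e,v}
  b4: def={v} ue={v}
  b5: def={h,z} ue={h}
  b6: def={e,h,z} ue={h}

Backward fixpoint:
  b0: in=∅ out={h}
  b1: in={h} out={e,h,v}
  b2: in={e,h,v} out={e,h,v}
  b3: in={e,h,v} out={h}
  b4: in={h,v} out={h}
  b5: in={h} out=∅
  b6: in={h} out=∅

Interfere edges:
  e — {h,n,v}
  h — {e,n,v,z}
  n — {e,h,v}
  v — {e,h,n}
  z — {h}

N(v) = ["e", "h", "n"]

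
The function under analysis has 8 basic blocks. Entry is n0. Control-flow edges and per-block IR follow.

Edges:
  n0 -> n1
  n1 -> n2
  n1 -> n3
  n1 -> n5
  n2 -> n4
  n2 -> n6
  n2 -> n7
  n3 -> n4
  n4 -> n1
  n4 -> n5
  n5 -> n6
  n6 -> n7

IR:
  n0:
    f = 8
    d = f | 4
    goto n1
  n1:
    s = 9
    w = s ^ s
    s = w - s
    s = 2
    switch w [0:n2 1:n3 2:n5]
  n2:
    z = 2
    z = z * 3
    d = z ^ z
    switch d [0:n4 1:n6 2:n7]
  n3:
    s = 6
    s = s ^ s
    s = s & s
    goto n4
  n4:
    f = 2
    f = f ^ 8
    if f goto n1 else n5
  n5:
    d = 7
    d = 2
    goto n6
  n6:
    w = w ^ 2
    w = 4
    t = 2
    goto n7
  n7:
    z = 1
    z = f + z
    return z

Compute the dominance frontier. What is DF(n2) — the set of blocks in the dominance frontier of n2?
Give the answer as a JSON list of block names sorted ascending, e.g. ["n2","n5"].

Answer: ["n4", "n6", "n7"]

Derivation:
idom tree: n1←n0 n2←n1 n3←n1 n4←n1 n5←n1 n6←n1 n7←n1
Dom at joins:
  n1: preds {n0,n4}: {n0} ∩ {n0,n1,n4} = {n0}; idom=n0
  n4: preds {n2,n3}: {n0,n1,n2} ∩ {n0,n1,n3} = {n0,n1}; idom=n1
  n5: preds {n1,n4}: {n0,n1} ∩ {n0,n1,n4} = {n0,n1}; idom=n1
  n6: preds {n2,n5}: {n0,n1,n2} ∩ {n0,n1,n5} = {n0,n1}; idom=n1
  n7: preds {n2,n6}: {n0,n1,n2} ∩ {n0,n1,n6} = {n0,n1}; idom=n1

DF walk-up:
  join n1 pred n0: · stop@n0
  join n1 pred n4: n4→n1 stop@n0
  join n4 pred n2: n2 stop@n1
  join n4 pred n3: n3 stop@n1
  join n5 pred n1: · stop@n1
  join n5 pred n4: n4 stop@n1
  join n6 pred n2: n2 stop@n1
  join n6 pred n5: n5 stop@n1
  join n7 pred n2: n2 stop@n1
  join n7 pred n6: n6 stop@n1
  n0: DF=∅
  n1: DF={n1}
  n2: DF={n4,n6,n7}
  n3: DF={n4}
  n4: DF={n1,n5}
  n5: DF={n6}
  n6: DF={n7}
  n7: DF=∅

DF(n2) = ["n4", "n6", "n7"]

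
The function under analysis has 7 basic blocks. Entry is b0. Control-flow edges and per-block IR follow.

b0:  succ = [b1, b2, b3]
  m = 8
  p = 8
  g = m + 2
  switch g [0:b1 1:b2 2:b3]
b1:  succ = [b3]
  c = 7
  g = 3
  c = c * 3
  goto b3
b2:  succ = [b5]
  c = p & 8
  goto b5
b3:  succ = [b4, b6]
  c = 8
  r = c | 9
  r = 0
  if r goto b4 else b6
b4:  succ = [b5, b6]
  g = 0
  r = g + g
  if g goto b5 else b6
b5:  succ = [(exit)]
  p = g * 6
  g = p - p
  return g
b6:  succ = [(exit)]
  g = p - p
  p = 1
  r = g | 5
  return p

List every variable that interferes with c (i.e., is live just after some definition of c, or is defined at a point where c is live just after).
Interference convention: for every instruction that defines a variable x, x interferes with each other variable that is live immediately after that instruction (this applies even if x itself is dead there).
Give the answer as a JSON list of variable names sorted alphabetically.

Block summaries:
  b0: {g,m,p} / ∅
  b1: {c,g} / ∅
  b2: {c} / {p}
  b3: {c,r} / ∅
  b4: {g,r} / ∅
  b5: {g,p} / {g}
  b6: {g,p,r} / {p}

Live sets:
  b0: in=∅ out={g,p}
  b1: in={p} out={p}
  b2: in={g,p} out={g}
  b3: in={p} out={p}
  b4: in={p} out={g,p}
  b5: in={g} out=∅
  b6: in={p} out=∅

Conflict graph:
  c: {g,p}
  g: {c,p,r}
  m: {p}
  p: {c,g,m,r}
  r: {g,p}

N(c) = ["g", "p"]

Answer: ["g", "p"]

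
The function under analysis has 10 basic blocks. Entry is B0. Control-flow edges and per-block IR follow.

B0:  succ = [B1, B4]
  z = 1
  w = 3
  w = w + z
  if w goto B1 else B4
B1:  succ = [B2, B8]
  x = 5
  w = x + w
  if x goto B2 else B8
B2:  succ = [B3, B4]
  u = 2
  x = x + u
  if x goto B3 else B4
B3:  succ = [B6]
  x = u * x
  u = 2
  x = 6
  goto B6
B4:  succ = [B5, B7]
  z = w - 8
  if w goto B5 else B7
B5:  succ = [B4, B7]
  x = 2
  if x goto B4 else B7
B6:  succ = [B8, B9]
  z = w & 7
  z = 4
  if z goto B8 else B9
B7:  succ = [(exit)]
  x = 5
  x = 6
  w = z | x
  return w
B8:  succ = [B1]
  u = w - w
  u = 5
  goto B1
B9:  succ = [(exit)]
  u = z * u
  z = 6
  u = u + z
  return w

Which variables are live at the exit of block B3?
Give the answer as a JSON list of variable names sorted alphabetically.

Answer: ["u", "w"]

Derivation:
Per-block:
  B0: {w,z} / ∅
  B1: {w,x} / {w}
  B2: {u,x} / {x}
  B3: {u,x} / {u,x}
  B4: {z} / {w}
  B5: {x} / ∅
  B6: {z} / {w}
  B7: {w,x} / {z}
  B8: {u} / {w}
  B9: {u,z} / {u,w,z}

Live sets:
  live B0: ∅→{w}
  live B1: {w}→{w,x}
  live B2: {w,x}→{u,w,x}
  live B3: {u,w,x}→{u,w}
  live B4: {w}→{w,z}
  live B5: {w,z}→{w,z}
  live B6: {u,w}→{u,w,z}
  live B7: {z}→∅
  live B8: {w}→{w}
  live B9: {u,w,z}→∅

live-out(B3) = ["u", "w"]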